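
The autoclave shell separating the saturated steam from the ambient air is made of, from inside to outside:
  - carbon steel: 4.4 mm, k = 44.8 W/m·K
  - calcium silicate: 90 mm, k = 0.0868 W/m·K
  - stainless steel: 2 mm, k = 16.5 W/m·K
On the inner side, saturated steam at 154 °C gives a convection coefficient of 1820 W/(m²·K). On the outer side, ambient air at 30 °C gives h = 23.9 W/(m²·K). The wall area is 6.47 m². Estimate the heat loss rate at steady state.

Q ≈ 743 W

Treating each layer as a thermal resistance in series:
R_inner film = 1/(h_i·A) = 1/(1820×6.47) = 8.492×10^-5 K/W
R_carbon steel = L/(kA) = 0.0044/(44.8×6.47) = 1.518×10^-5 K/W
R_calcium silicate = L/(kA) = 0.09/(0.0868×6.47) = 0.1603 K/W
R_stainless steel = L/(kA) = 0.002/(16.5×6.47) = 1.873×10^-5 K/W
R_outer film = 1/(h_o·A) = 1/(23.9×6.47) = 0.006467 K/W
R_total = 0.1668 K/W
Q = ΔT / R_total = 124 / 0.1668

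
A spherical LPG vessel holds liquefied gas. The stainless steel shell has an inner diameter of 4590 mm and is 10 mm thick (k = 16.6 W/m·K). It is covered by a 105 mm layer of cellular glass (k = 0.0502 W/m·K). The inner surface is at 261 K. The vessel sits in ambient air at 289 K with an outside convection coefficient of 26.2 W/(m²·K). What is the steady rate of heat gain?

Q ≈ 918 W

Each spherical layer contributes R = (1/r_i − 1/r_o)/(4πk):
R_stainless steel shell = (1/2.295 − 1/2.305)/(4π×16.6) = 9.062×10^-6 K/W
R_cellular glass = (1/2.305 − 1/2.41)/(4π×0.0502) = 0.02996 K/W
R_outer film = 1/(h·4πr_o²) = 1/(26.2×4π×2.41²) = 5.229×10^-4 K/W
R_total = 0.0305 K/W
Q = ΔT/R_total = 28/0.0305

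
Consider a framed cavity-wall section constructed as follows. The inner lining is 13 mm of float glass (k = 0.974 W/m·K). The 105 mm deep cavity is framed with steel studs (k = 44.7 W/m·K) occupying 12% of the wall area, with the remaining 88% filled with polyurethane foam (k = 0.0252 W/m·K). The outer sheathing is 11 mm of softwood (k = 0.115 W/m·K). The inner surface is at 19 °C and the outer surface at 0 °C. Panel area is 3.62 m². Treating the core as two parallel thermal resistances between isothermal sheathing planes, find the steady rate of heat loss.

Q ≈ 535 W

Sheathing layers in series; stud and cavity paths in parallel between them.
R_inner = 0.013/(0.974×3.62) = 0.003687 K/W
R_stud  = 0.105/(44.7×0.12×3.62) = 0.005407 K/W
R_cav   = 0.105/(0.0252×0.88×3.62) = 1.308 K/W
1/R_core = 1/R_stud + 1/R_cav → R_core = 0.005385 K/W
R_outer = 0.011/(0.115×3.62) = 0.02642 K/W
R_total = 0.0355 K/W
Q = ΔT/R_total = 19/0.0355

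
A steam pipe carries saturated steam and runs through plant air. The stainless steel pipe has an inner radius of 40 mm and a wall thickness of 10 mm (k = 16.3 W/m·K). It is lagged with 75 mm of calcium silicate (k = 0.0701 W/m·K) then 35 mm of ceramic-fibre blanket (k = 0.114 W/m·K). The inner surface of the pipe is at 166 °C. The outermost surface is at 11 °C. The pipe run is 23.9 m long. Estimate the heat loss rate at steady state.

Radial resistances (cylindrical: R_cond = ln(r_o/r_i)/(2πkL), R_conv = 1/(h·2πrL)):
R_stainless steel pipe wall = ln(50/40)/(2π×16.3×23.9) = 9.116×10^-5 K/W
R_calcium silicate = ln(125/50)/(2π×0.0701×23.9) = 0.08704 K/W
R_ceramic-fibre blanket = ln(160/125)/(2π×0.114×23.9) = 0.01442 K/W
R_total = 0.1016 K/W
Q = ΔT/R_total = 155/0.1016

Q ≈ 1530 W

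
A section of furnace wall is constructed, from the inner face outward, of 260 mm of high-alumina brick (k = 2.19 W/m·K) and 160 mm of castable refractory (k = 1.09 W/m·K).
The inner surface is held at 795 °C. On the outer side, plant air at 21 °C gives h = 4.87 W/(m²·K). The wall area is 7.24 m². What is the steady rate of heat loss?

Treating each layer as a thermal resistance in series:
R_high-alumina brick = L/(kA) = 0.26/(2.19×7.24) = 0.0164 K/W
R_castable refractory = L/(kA) = 0.16/(1.09×7.24) = 0.02027 K/W
R_outer film = 1/(h_o·A) = 1/(4.87×7.24) = 0.02836 K/W
R_total = 0.06503 K/W
Q = ΔT / R_total = 774 / 0.06503

Q ≈ 11900 W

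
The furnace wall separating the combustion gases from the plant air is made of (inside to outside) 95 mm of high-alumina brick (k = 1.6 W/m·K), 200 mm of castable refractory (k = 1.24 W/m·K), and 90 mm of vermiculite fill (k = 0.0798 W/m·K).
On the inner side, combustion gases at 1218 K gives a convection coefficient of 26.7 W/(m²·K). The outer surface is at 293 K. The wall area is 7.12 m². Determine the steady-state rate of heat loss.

Q ≈ 4750 W

Model the wall as resistances in series:
R_inner film = 1/(h_i·A) = 1/(26.7×7.12) = 0.00526 K/W
R_high-alumina brick = L/(kA) = 0.095/(1.6×7.12) = 0.008339 K/W
R_castable refractory = L/(kA) = 0.2/(1.24×7.12) = 0.02265 K/W
R_vermiculite fill = L/(kA) = 0.09/(0.0798×7.12) = 0.1584 K/W
R_total = 0.1947 K/W
Q = ΔT / R_total = 925 / 0.1947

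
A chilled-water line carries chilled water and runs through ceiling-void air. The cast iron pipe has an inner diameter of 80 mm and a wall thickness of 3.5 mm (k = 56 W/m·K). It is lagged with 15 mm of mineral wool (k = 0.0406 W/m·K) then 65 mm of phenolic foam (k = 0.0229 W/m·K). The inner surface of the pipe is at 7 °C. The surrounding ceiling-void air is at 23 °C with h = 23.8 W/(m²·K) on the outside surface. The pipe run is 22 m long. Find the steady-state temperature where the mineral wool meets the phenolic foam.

For a radial system each layer contributes R = ln(r_out/r_in)/(2πkL); films add R = 1/(hA).
R_cast iron pipe wall = ln(43.5/40)/(2π×56×22) = 1.084×10^-5 K/W
R_mineral wool = ln(58.5/43.5)/(2π×0.0406×22) = 0.05279 K/W
R_phenolic foam = ln(123.5/58.5)/(2π×0.0229×22) = 0.2361 K/W
R_outer film = 1/(h_o·2πr_oL) = 1/(23.8×2π×0.1235×22) = 0.002461 K/W
R_total = 0.2913 K/W
Q = ΔT/R_total = 16/0.2913
Q = 54.9 W
T_interface = T_inner + Q·ΣR(inner→interface) = 7 + 54.9×0.0528

T ≈ 9.9 °C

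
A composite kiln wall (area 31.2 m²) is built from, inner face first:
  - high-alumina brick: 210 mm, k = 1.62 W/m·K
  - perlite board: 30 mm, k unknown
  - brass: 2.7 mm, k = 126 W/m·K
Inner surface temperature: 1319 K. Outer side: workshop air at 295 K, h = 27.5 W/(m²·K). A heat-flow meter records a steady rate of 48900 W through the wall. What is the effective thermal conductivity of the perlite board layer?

Thermal resistances in series:
R_high-alumina brick = L/(kA) = 0.21/(1.62×31.2) = 0.004155 K/W
R_brass = L/(kA) = 0.0027/(126×31.2) = 6.868×10^-7 K/W
R_outer film = 1/(h_o·A) = 1/(27.5×31.2) = 0.001166 K/W
Sum of known resistances R_other = 0.005321 K/W
Total R = ΔT/Q = 1024/48900 = 0.02094 K/W
R_perlite board = R_total − R_other = 0.01562 K/W
k = L/(R·A) = 0.03/(0.01562×31.2)

k ≈ 0.0616 W/(m·K)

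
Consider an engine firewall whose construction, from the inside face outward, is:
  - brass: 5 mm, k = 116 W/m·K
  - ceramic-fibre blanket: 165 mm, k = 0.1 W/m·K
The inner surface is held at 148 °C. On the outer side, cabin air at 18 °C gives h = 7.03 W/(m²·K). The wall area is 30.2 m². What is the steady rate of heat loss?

Thermal resistances in series:
R_brass = L/(kA) = 0.005/(116×30.2) = 1.427×10^-6 K/W
R_ceramic-fibre blanket = L/(kA) = 0.165/(0.1×30.2) = 0.05464 K/W
R_outer film = 1/(h_o·A) = 1/(7.03×30.2) = 0.00471 K/W
R_total = 0.05935 K/W
Q = ΔT / R_total = 130 / 0.05935

Q ≈ 2190 W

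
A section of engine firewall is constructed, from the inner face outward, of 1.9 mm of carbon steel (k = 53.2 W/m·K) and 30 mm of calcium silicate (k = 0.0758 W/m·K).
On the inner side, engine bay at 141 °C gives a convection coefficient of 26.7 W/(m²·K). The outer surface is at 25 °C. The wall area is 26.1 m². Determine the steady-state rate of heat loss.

Series thermal resistances:
R_inner film = 1/(h_i·A) = 1/(26.7×26.1) = 0.001435 K/W
R_carbon steel = L/(kA) = 0.0019/(53.2×26.1) = 1.368×10^-6 K/W
R_calcium silicate = L/(kA) = 0.03/(0.0758×26.1) = 0.01516 K/W
R_total = 0.0166 K/W
Q = ΔT / R_total = 116 / 0.0166

Q ≈ 6990 W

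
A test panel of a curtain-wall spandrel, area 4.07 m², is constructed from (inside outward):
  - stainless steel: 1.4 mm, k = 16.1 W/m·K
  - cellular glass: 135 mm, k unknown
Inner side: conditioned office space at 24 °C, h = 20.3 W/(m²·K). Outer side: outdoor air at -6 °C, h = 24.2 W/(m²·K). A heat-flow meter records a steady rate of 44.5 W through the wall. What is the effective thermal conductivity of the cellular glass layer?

Series thermal resistances:
R_inner film = 1/(h_i·A) = 1/(20.3×4.07) = 0.0121 K/W
R_stainless steel = L/(kA) = 0.0014/(16.1×4.07) = 2.137×10^-5 K/W
R_outer film = 1/(h_o·A) = 1/(24.2×4.07) = 0.01015 K/W
Sum of known resistances R_other = 0.02228 K/W
Total R = ΔT/Q = 30/44.5 = 0.6742 K/W
R_cellular glass = R_total − R_other = 0.6519 K/W
k = L/(R·A) = 0.135/(0.6519×4.07)

k ≈ 0.0509 W/(m·K)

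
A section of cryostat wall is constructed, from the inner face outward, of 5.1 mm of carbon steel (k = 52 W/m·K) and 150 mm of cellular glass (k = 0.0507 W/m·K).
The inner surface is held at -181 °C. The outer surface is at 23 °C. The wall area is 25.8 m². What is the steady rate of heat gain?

Using the resistance-network approach (series):
R_carbon steel = L/(kA) = 0.0051/(52×25.8) = 3.801×10^-6 K/W
R_cellular glass = L/(kA) = 0.15/(0.0507×25.8) = 0.1147 K/W
R_total = 0.1147 K/W
Q = ΔT / R_total = 204 / 0.1147

Q ≈ 1780 W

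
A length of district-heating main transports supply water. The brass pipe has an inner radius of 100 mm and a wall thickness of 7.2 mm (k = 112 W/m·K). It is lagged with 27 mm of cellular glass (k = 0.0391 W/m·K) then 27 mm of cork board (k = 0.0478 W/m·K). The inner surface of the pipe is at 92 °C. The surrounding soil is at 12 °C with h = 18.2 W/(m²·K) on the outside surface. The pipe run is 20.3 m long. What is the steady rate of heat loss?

Q ≈ 1030 W

Cylindrical conduction, so R = ln(r₂/r₁)/(2πkL) per layer, in series:
R_brass pipe wall = ln(107.2/100)/(2π×112×20.3) = 4.867×10^-6 K/W
R_cellular glass = ln(134.2/107.2)/(2π×0.0391×20.3) = 0.04504 K/W
R_cork board = ln(161.2/134.2)/(2π×0.0478×20.3) = 0.03007 K/W
R_outer film = 1/(h_o·2πr_oL) = 1/(18.2×2π×0.1612×20.3) = 0.002672 K/W
R_total = 0.07779 K/W
Q = ΔT/R_total = 80/0.07779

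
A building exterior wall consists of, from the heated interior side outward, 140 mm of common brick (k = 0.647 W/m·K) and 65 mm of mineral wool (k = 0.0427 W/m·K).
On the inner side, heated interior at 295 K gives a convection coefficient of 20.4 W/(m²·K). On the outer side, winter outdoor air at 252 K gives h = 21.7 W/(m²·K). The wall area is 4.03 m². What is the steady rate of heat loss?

Q ≈ 94.5 W

Treating each layer as a thermal resistance in series:
R_inner film = 1/(h_i·A) = 1/(20.4×4.03) = 0.01216 K/W
R_common brick = L/(kA) = 0.14/(0.647×4.03) = 0.05369 K/W
R_mineral wool = L/(kA) = 0.065/(0.0427×4.03) = 0.3777 K/W
R_outer film = 1/(h_o·A) = 1/(21.7×4.03) = 0.01143 K/W
R_total = 0.455 K/W
Q = ΔT / R_total = 43 / 0.455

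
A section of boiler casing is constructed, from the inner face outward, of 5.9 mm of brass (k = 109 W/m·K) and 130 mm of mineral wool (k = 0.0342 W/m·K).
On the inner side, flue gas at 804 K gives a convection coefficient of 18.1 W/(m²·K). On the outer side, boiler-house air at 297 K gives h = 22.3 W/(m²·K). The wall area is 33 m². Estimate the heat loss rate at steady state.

Q ≈ 4290 W

Thermal resistances in series:
R_inner film = 1/(h_i·A) = 1/(18.1×33) = 0.001674 K/W
R_brass = L/(kA) = 0.0059/(109×33) = 1.64×10^-6 K/W
R_mineral wool = L/(kA) = 0.13/(0.0342×33) = 0.1152 K/W
R_outer film = 1/(h_o·A) = 1/(22.3×33) = 0.001359 K/W
R_total = 0.1182 K/W
Q = ΔT / R_total = 507 / 0.1182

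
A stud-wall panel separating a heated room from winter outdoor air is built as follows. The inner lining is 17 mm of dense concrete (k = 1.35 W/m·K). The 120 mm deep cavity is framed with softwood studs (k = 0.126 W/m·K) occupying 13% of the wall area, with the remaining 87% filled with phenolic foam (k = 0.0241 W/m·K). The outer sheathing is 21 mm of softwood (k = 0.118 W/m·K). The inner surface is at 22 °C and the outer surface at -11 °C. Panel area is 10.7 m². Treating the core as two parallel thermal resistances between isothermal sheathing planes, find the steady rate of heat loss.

Sheathing layers in series; stud and cavity paths in parallel between them.
R_inner = 0.017/(1.35×10.7) = 0.001177 K/W
R_stud  = 0.12/(0.126×0.13×10.7) = 0.6847 K/W
R_cav   = 0.12/(0.0241×0.87×10.7) = 0.5349 K/W
1/R_core = 1/R_stud + 1/R_cav → R_core = 0.3003 K/W
R_outer = 0.021/(0.118×10.7) = 0.01663 K/W
R_total = 0.3181 K/W
Q = ΔT/R_total = 33/0.3181

Q ≈ 104 W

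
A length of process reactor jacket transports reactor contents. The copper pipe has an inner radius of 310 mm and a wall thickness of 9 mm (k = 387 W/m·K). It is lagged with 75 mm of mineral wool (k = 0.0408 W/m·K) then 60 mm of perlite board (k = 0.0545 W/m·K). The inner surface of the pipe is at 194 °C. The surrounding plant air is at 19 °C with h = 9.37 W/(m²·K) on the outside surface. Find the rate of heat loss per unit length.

q′ ≈ 137 W/m

Radial resistances (cylindrical: R_cond = ln(r_o/r_i)/(2πkL), R_conv = 1/(h·2πrL)):
R_copper pipe wall = ln(319/310)/(2π×387×1) = 1.177×10^-5 K/W
R_mineral wool = ln(394/319)/(2π×0.0408×1) = 0.8237 K/W
R_perlite board = ln(454/394)/(2π×0.0545×1) = 0.4139 K/W
R_outer film = 1/(h_o·2πr_oL) = 1/(9.37×2π×0.454×1) = 0.03741 K/W
R_total = 1.275 K/W
Q = ΔT/R_total = 175/1.275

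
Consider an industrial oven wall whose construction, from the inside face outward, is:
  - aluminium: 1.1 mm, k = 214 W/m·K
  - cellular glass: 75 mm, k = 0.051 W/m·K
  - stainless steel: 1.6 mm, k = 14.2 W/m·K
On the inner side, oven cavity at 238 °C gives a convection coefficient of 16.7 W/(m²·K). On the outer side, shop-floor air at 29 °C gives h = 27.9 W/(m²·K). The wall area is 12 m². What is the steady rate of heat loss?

Q ≈ 1600 W

Using the resistance-network approach (series):
R_inner film = 1/(h_i·A) = 1/(16.7×12) = 0.00499 K/W
R_aluminium = L/(kA) = 0.0011/(214×12) = 4.283×10^-7 K/W
R_cellular glass = L/(kA) = 0.075/(0.051×12) = 0.1225 K/W
R_stainless steel = L/(kA) = 0.0016/(14.2×12) = 9.39×10^-6 K/W
R_outer film = 1/(h_o·A) = 1/(27.9×12) = 0.002987 K/W
R_total = 0.1305 K/W
Q = ΔT / R_total = 209 / 0.1305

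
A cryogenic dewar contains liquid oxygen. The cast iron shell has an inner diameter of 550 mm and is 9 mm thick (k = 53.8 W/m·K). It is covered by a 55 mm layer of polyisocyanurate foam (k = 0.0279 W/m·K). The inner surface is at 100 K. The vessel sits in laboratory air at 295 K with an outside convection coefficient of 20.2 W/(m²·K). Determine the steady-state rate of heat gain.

Q ≈ 117 W

Spherical conduction: R = (1/r_in − 1/r_out)/(4πk) per layer; series-sum.
R_cast iron shell = (1/0.275 − 1/0.284)/(4π×53.8) = 1.705×10^-4 K/W
R_polyisocyanurate foam = (1/0.284 − 1/0.339)/(4π×0.0279) = 1.629 K/W
R_outer film = 1/(h·4πr_o²) = 1/(20.2×4π×0.339²) = 0.03428 K/W
R_total = 1.664 K/W
Q = ΔT/R_total = 195/1.664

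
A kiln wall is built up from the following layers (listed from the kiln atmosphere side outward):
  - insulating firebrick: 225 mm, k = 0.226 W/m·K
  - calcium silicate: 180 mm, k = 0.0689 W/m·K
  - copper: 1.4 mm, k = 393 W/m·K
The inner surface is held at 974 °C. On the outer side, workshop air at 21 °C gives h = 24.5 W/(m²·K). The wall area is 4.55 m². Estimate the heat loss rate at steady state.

Q ≈ 1190 W

Series thermal resistances:
R_insulating firebrick = L/(kA) = 0.225/(0.226×4.55) = 0.2188 K/W
R_calcium silicate = L/(kA) = 0.18/(0.0689×4.55) = 0.5742 K/W
R_copper = L/(kA) = 0.0014/(393×4.55) = 7.829×10^-7 K/W
R_outer film = 1/(h_o·A) = 1/(24.5×4.55) = 0.008971 K/W
R_total = 0.802 K/W
Q = ΔT / R_total = 953 / 0.802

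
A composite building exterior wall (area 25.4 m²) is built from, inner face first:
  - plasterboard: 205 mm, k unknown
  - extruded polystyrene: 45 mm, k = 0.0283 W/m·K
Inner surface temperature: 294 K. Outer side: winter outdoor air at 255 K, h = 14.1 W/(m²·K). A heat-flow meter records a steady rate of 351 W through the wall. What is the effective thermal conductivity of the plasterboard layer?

k ≈ 0.177 W/(m·K)

Treating each layer as a thermal resistance in series:
R_extruded polystyrene = L/(kA) = 0.045/(0.0283×25.4) = 0.0626 K/W
R_outer film = 1/(h_o·A) = 1/(14.1×25.4) = 0.002792 K/W
Sum of known resistances R_other = 0.06539 K/W
Total R = ΔT/Q = 39/351 = 0.1111 K/W
R_plasterboard = R_total − R_other = 0.04572 K/W
k = L/(R·A) = 0.205/(0.04572×25.4)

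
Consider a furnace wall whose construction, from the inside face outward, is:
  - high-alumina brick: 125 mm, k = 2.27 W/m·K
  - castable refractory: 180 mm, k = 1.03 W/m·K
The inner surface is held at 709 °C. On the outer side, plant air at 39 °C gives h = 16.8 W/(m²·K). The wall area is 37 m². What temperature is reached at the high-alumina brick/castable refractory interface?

T ≈ 581 °C

Thermal resistances in series:
R_high-alumina brick = L/(kA) = 0.125/(2.27×37) = 0.001488 K/W
R_castable refractory = L/(kA) = 0.18/(1.03×37) = 0.004723 K/W
R_outer film = 1/(h_o·A) = 1/(16.8×37) = 0.001609 K/W
R_total = 0.00782 K/W;  Q = ΔT/R_total = 670/0.00782 = 85680 W
T_interface = T_inner − Q·ΣR(inner→interface) = 709 − 85700×0.001488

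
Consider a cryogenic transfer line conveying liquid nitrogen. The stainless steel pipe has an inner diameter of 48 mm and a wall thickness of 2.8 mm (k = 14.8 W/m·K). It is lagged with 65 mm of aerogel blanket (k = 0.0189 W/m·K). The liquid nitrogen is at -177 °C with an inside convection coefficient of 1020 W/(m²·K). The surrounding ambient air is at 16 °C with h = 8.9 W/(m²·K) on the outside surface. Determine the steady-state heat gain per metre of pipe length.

q′ ≈ 18.3 W/m

Treating each annulus and film as a series resistance:
R_inner film = 1/(h_i·2πr₁L) = 1/(1020×2π×0.024×1) = 0.006501 K/W
R_stainless steel pipe wall = ln(26.8/24)/(2π×14.8×1) = 0.001187 K/W
R_aerogel blanket = ln(91.8/26.8)/(2π×0.0189×1) = 10.37 K/W
R_outer film = 1/(h_o·2πr_oL) = 1/(8.9×2π×0.0918×1) = 0.1948 K/W
R_total = 10.57 K/W
Q = ΔT/R_total = 193/10.57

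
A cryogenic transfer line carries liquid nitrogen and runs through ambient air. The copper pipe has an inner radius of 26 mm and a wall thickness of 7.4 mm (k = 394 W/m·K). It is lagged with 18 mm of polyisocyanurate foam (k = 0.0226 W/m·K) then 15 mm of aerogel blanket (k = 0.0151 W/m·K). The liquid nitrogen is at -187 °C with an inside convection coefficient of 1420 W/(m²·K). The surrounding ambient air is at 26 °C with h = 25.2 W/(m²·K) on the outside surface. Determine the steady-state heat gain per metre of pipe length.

Treating each annulus and film as a series resistance:
R_inner film = 1/(h_i·2πr₁L) = 1/(1420×2π×0.026×1) = 0.004311 K/W
R_copper pipe wall = ln(33.4/26)/(2π×394×1) = 1.012×10^-4 K/W
R_polyisocyanurate foam = ln(51.4/33.4)/(2π×0.0226×1) = 3.036 K/W
R_aerogel blanket = ln(66.4/51.4)/(2π×0.0151×1) = 2.699 K/W
R_outer film = 1/(h_o·2πr_oL) = 1/(25.2×2π×0.0664×1) = 0.09512 K/W
R_total = 5.834 K/W
Q = ΔT/R_total = 213/5.834

q′ ≈ 36.5 W/m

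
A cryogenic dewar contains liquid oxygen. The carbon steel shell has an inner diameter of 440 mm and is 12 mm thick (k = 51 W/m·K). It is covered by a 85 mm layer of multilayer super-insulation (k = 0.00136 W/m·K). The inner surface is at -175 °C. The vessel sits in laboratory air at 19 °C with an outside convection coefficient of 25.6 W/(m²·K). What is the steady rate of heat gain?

Q ≈ 2.87 W

Each spherical layer contributes R = (1/r_i − 1/r_o)/(4πk):
R_carbon steel shell = (1/0.22 − 1/0.232)/(4π×51) = 3.669×10^-4 K/W
R_multilayer super-insulation = (1/0.232 − 1/0.317)/(4π×0.00136) = 67.63 K/W
R_outer film = 1/(h·4πr_o²) = 1/(25.6×4π×0.317²) = 0.03093 K/W
R_total = 67.66 K/W
Q = ΔT/R_total = 194/67.66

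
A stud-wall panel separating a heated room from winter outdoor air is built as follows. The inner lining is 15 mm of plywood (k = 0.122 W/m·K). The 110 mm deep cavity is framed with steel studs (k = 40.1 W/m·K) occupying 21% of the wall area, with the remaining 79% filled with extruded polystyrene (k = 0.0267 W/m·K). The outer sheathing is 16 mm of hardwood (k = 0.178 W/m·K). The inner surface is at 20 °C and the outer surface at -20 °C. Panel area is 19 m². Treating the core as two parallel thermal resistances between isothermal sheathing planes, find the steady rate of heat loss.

Q ≈ 3360 W

Sheathing layers in series; stud and cavity paths in parallel between them.
R_inner = 0.015/(0.122×19) = 0.006471 K/W
R_stud  = 0.11/(40.1×0.21×19) = 6.875×10^-4 K/W
R_cav   = 0.11/(0.0267×0.79×19) = 0.2745 K/W
1/R_core = 1/R_stud + 1/R_cav → R_core = 6.858×10^-4 K/W
R_outer = 0.016/(0.178×19) = 0.004731 K/W
R_total = 0.01189 K/W
Q = ΔT/R_total = 40/0.01189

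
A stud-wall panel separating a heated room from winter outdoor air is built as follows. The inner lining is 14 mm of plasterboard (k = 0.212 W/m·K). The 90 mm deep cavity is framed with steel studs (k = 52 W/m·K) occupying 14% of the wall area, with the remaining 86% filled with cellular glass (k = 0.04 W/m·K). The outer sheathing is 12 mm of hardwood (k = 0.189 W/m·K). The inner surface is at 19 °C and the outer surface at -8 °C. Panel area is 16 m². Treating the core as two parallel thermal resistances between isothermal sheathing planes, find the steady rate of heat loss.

Sheathing layers in series; stud and cavity paths in parallel between them.
R_inner = 0.014/(0.212×16) = 0.004127 K/W
R_stud  = 0.09/(52×0.14×16) = 7.727×10^-4 K/W
R_cav   = 0.09/(0.04×0.86×16) = 0.1635 K/W
1/R_core = 1/R_stud + 1/R_cav → R_core = 7.69×10^-4 K/W
R_outer = 0.012/(0.189×16) = 0.003968 K/W
R_total = 0.008865 K/W
Q = ΔT/R_total = 27/0.008865

Q ≈ 3050 W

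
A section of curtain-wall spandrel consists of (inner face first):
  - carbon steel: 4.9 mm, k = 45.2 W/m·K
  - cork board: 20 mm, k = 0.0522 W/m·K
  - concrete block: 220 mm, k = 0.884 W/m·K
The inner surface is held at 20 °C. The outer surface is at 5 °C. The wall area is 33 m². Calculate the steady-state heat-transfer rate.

Series thermal resistances:
R_carbon steel = L/(kA) = 0.0049/(45.2×33) = 3.285×10^-6 K/W
R_cork board = L/(kA) = 0.02/(0.0522×33) = 0.01161 K/W
R_concrete block = L/(kA) = 0.22/(0.884×33) = 0.007541 K/W
R_total = 0.01916 K/W
Q = ΔT / R_total = 15 / 0.01916

Q ≈ 783 W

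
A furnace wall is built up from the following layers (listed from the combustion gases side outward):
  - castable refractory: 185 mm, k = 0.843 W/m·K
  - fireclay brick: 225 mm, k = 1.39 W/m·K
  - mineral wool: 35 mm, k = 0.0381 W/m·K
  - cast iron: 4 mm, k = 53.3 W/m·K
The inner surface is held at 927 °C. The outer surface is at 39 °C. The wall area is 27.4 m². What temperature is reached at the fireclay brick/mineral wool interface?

T ≈ 667 °C

Thermal resistances in series:
R_castable refractory = L/(kA) = 0.185/(0.843×27.4) = 0.008009 K/W
R_fireclay brick = L/(kA) = 0.225/(1.39×27.4) = 0.005908 K/W
R_mineral wool = L/(kA) = 0.035/(0.0381×27.4) = 0.03353 K/W
R_cast iron = L/(kA) = 0.004/(53.3×27.4) = 2.739×10^-6 K/W
R_total = 0.04745 K/W;  Q = ΔT/R_total = 888/0.04745 = 18720 W
T_interface = T_inner − Q·ΣR(inner→interface) = 927 − 18700×0.01392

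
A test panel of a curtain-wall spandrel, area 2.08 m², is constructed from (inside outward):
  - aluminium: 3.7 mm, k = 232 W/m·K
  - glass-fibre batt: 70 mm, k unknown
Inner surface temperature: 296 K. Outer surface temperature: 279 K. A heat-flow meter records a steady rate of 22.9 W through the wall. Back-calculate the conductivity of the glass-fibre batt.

Using the resistance-network approach (series):
R_aluminium = L/(kA) = 0.0037/(232×2.08) = 7.667×10^-6 K/W
Sum of known resistances R_other = 7.667×10^-6 K/W
Total R = ΔT/Q = 17/22.9 = 0.7424 K/W
R_glass-fibre batt = R_total − R_other = 0.7424 K/W
k = L/(R·A) = 0.07/(0.7424×2.08)

k ≈ 0.0453 W/(m·K)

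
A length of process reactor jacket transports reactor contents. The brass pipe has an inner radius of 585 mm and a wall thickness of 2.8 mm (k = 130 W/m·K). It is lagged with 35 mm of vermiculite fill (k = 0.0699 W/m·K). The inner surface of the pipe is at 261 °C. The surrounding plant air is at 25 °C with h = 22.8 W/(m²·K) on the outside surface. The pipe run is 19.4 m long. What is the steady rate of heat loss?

Q ≈ 32000 W

Per-layer cylindrical resistances, series-summed:
R_brass pipe wall = ln(587.8/585)/(2π×130×19.4) = 3.013×10^-7 K/W
R_vermiculite fill = ln(622.8/587.8)/(2π×0.0699×19.4) = 0.006788 K/W
R_outer film = 1/(h_o·2πr_oL) = 1/(22.8×2π×0.6228×19.4) = 5.777×10^-4 K/W
R_total = 0.007366 K/W
Q = ΔT/R_total = 236/0.007366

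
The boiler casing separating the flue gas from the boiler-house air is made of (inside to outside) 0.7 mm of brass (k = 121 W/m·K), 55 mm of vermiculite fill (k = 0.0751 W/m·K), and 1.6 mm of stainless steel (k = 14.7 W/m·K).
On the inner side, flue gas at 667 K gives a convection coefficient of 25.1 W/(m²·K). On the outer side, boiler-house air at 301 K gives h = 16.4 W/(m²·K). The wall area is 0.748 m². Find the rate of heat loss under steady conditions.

Treating each layer as a thermal resistance in series:
R_inner film = 1/(h_i·A) = 1/(25.1×0.748) = 0.05326 K/W
R_brass = L/(kA) = 0.0007/(121×0.748) = 7.734×10^-6 K/W
R_vermiculite fill = L/(kA) = 0.055/(0.0751×0.748) = 0.9791 K/W
R_stainless steel = L/(kA) = 0.0016/(14.7×0.748) = 1.455×10^-4 K/W
R_outer film = 1/(h_o·A) = 1/(16.4×0.748) = 0.08152 K/W
R_total = 1.114 K/W
Q = ΔT / R_total = 366 / 1.114

Q ≈ 329 W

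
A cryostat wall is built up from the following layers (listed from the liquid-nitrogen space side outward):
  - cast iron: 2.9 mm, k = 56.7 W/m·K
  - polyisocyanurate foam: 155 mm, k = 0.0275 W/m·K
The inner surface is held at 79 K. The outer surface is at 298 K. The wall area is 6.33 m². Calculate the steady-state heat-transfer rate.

Model the wall as resistances in series:
R_cast iron = L/(kA) = 0.0029/(56.7×6.33) = 8.08×10^-6 K/W
R_polyisocyanurate foam = L/(kA) = 0.155/(0.0275×6.33) = 0.8904 K/W
R_total = 0.8904 K/W
Q = ΔT / R_total = 219 / 0.8904

Q ≈ 246 W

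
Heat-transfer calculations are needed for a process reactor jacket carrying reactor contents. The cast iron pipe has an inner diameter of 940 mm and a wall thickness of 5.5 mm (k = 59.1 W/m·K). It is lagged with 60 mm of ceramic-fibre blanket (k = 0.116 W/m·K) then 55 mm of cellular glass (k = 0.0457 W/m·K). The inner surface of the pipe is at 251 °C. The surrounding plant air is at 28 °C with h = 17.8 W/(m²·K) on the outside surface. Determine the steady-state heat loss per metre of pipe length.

Cylindrical conduction, so R = ln(r₂/r₁)/(2πkL) per layer, in series:
R_cast iron pipe wall = ln(475.5/470)/(2π×59.1×1) = 3.133×10^-5 K/W
R_ceramic-fibre blanket = ln(535.5/475.5)/(2π×0.116×1) = 0.163 K/W
R_cellular glass = ln(590.5/535.5)/(2π×0.0457×1) = 0.3405 K/W
R_outer film = 1/(h_o·2πr_oL) = 1/(17.8×2π×0.5905×1) = 0.01514 K/W
R_total = 0.5187 K/W
Q = ΔT/R_total = 223/0.5187

q′ ≈ 430 W/m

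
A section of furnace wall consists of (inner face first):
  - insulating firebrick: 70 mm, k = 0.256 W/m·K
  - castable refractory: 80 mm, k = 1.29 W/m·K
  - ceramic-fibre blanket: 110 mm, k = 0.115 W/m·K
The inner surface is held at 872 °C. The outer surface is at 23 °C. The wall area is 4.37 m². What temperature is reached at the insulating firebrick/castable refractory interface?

Series thermal resistances:
R_insulating firebrick = L/(kA) = 0.07/(0.256×4.37) = 0.06257 K/W
R_castable refractory = L/(kA) = 0.08/(1.29×4.37) = 0.01419 K/W
R_ceramic-fibre blanket = L/(kA) = 0.11/(0.115×4.37) = 0.2189 K/W
R_total = 0.2956 K/W;  Q = ΔT/R_total = 849/0.2956 = 2872 W
T_interface = T_inner − Q·ΣR(inner→interface) = 872 − 2870×0.06257

T ≈ 692 °C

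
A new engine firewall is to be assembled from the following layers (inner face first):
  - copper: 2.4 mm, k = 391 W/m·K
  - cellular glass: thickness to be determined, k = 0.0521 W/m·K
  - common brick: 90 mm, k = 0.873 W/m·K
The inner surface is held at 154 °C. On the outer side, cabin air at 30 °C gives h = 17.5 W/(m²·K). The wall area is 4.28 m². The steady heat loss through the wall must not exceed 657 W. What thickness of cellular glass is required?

L ≈ 33.7 mm

Thermal resistances in series:
R_copper = L/(kA) = 0.0024/(391×4.28) = 1.434×10^-6 K/W
R_common brick = L/(kA) = 0.09/(0.873×4.28) = 0.02409 K/W
R_outer film = 1/(h_o·A) = 1/(17.5×4.28) = 0.01335 K/W
Sum of the known resistances R_other = 0.03744 K/W
Required total resistance R_tot = ΔT/Q_allow = 124/657 = 0.1887 K/W
R_cellular glass = R_tot − R_other = 0.1513 K/W
L = R·k·A = 0.1513×0.0521×4.28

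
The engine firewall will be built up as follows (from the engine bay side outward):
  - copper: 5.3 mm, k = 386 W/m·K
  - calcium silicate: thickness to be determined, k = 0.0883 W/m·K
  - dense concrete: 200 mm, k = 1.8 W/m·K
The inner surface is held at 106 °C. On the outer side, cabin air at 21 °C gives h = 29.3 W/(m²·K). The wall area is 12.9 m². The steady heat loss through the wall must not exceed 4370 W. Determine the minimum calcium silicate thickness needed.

L ≈ 9.33 mm

Using the resistance-network approach (series):
R_copper = L/(kA) = 0.0053/(386×12.9) = 1.064×10^-6 K/W
R_dense concrete = L/(kA) = 0.2/(1.8×12.9) = 0.008613 K/W
R_outer film = 1/(h_o·A) = 1/(29.3×12.9) = 0.002646 K/W
Sum of the known resistances R_other = 0.01126 K/W
Required total resistance R_tot = ΔT/Q_allow = 85/4370 = 0.01945 K/W
R_calcium silicate = R_tot − R_other = 0.008191 K/W
L = R·k·A = 0.008191×0.0883×12.9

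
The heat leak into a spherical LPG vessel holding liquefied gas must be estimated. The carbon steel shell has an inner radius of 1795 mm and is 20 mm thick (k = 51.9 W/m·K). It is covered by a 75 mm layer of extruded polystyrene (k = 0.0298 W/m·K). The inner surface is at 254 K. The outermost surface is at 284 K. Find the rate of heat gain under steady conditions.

For a spherical shell R = (1/r₁ − 1/r₂)/(4πk); film R = 1/(h·4πr²). In series:
R_carbon steel shell = (1/1.795 − 1/1.815)/(4π×51.9) = 9.413×10^-6 K/W
R_extruded polystyrene = (1/1.815 − 1/1.89)/(4π×0.0298) = 0.05838 K/W
R_total = 0.05839 K/W
Q = ΔT/R_total = 30/0.05839

Q ≈ 514 W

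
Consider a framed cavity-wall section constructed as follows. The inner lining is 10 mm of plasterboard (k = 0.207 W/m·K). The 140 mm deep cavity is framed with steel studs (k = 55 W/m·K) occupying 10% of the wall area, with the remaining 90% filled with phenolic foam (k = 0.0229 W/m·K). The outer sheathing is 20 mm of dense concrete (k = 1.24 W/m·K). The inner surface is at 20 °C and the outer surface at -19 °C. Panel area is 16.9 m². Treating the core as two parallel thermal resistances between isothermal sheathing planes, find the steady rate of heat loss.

Q ≈ 7340 W

Sheathing layers in series; stud and cavity paths in parallel between them.
R_inner = 0.01/(0.207×16.9) = 0.002859 K/W
R_stud  = 0.14/(55×0.1×16.9) = 0.001506 K/W
R_cav   = 0.14/(0.0229×0.9×16.9) = 0.4019 K/W
1/R_core = 1/R_stud + 1/R_cav → R_core = 0.001501 K/W
R_outer = 0.02/(1.24×16.9) = 9.544×10^-4 K/W
R_total = 0.005313 K/W
Q = ΔT/R_total = 39/0.005313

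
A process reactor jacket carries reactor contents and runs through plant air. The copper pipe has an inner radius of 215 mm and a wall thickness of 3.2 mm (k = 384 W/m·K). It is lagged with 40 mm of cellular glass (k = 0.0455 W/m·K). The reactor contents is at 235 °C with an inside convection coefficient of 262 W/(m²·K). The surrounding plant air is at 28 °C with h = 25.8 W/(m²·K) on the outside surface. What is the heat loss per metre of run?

Radial resistances (cylindrical: R_cond = ln(r_o/r_i)/(2πkL), R_conv = 1/(h·2πrL)):
R_inner film = 1/(h_i·2πr₁L) = 1/(262×2π×0.215×1) = 0.002825 K/W
R_copper pipe wall = ln(218.2/215)/(2π×384×1) = 6.123×10^-6 K/W
R_cellular glass = ln(258.2/218.2)/(2π×0.0455×1) = 0.5888 K/W
R_outer film = 1/(h_o·2πr_oL) = 1/(25.8×2π×0.2582×1) = 0.02389 K/W
R_total = 0.6155 K/W
Q = ΔT/R_total = 207/0.6155

q′ ≈ 336 W/m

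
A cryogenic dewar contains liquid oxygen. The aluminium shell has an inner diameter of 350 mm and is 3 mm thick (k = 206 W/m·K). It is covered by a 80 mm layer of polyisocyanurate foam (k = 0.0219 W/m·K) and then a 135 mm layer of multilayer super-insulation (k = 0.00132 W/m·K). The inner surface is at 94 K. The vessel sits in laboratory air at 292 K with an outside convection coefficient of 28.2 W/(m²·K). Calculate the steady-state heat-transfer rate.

For a spherical shell R = (1/r₁ − 1/r₂)/(4πk); film R = 1/(h·4πr²). In series:
R_aluminium shell = (1/0.175 − 1/0.178)/(4π×206) = 3.72×10^-5 K/W
R_polyisocyanurate foam = (1/0.178 − 1/0.258)/(4π×0.0219) = 6.33 K/W
R_multilayer super-insulation = (1/0.258 − 1/0.393)/(4π×0.00132) = 80.27 K/W
R_outer film = 1/(h·4πr_o²) = 1/(28.2×4π×0.393²) = 0.01827 K/W
R_total = 86.62 K/W
Q = ΔT/R_total = 198/86.62

Q ≈ 2.29 W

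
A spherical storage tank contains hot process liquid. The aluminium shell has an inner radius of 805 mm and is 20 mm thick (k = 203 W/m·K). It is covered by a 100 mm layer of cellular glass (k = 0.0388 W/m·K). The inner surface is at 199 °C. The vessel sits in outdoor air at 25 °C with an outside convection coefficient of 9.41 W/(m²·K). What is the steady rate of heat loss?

Q ≈ 624 W

Spherical conduction: R = (1/r_in − 1/r_out)/(4πk) per layer; series-sum.
R_aluminium shell = (1/0.805 − 1/0.825)/(4π×203) = 1.181×10^-5 K/W
R_cellular glass = (1/0.825 − 1/0.925)/(4π×0.0388) = 0.2688 K/W
R_outer film = 1/(h·4πr_o²) = 1/(9.41×4π×0.925²) = 0.009884 K/W
R_total = 0.2787 K/W
Q = ΔT/R_total = 174/0.2787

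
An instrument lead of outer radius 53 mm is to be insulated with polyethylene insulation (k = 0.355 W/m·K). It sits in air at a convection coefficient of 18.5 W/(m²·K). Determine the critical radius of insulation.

r_cr ≈ 19.2 mm

For a cylinder r_cr = k/h = 0.355/18.5
r_cr = 19.2 mm; since the bare radius (53 mm) is above r_cr, any added insulation will reduce heat loss.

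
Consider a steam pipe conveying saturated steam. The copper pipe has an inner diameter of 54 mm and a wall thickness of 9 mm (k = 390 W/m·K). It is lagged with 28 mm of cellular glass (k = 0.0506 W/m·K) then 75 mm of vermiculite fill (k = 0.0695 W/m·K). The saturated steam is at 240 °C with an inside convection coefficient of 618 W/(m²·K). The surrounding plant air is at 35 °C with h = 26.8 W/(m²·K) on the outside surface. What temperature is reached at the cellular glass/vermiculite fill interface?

Treating each annulus and film as a series resistance:
R_inner film = 1/(h_i·2πr₁L) = 1/(618×2π×0.027×1) = 0.009538 K/W
R_copper pipe wall = ln(36/27)/(2π×390×1) = 1.174×10^-4 K/W
R_cellular glass = ln(64/36)/(2π×0.0506×1) = 1.81 K/W
R_vermiculite fill = ln(139/64)/(2π×0.0695×1) = 1.776 K/W
R_outer film = 1/(h_o·2πr_oL) = 1/(26.8×2π×0.139×1) = 0.04272 K/W
R_total = 3.638 K/W
Q = ΔT/R_total = 205/3.638
Q = 56.3 W/m
T_interface = T_inner − Q·ΣR(inner→interface) = 240 − 56.3×1.819

T ≈ 137 °C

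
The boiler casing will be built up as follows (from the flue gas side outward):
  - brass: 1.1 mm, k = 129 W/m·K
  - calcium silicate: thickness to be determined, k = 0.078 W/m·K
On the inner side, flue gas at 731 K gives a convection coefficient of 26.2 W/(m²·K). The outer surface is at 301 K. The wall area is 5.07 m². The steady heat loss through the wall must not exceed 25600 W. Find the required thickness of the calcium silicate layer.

L ≈ 3.66 mm

Series thermal resistances:
R_inner film = 1/(h_i·A) = 1/(26.2×5.07) = 0.007528 K/W
R_brass = L/(kA) = 0.0011/(129×5.07) = 1.682×10^-6 K/W
Sum of the known resistances R_other = 0.00753 K/W
Required total resistance R_tot = ΔT/Q_allow = 430/25600 = 0.0168 K/W
R_calcium silicate = R_tot − R_other = 0.009267 K/W
L = R·k·A = 0.009267×0.078×5.07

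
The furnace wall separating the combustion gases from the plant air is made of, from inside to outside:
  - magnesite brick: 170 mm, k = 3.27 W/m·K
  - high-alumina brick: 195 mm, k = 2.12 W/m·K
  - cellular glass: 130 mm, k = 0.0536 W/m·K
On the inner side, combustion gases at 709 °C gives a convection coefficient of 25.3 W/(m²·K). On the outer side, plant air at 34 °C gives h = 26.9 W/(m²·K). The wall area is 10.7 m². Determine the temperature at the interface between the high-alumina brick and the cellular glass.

Using the resistance-network approach (series):
R_inner film = 1/(h_i·A) = 1/(25.3×10.7) = 0.003694 K/W
R_magnesite brick = L/(kA) = 0.17/(3.27×10.7) = 0.004859 K/W
R_high-alumina brick = L/(kA) = 0.195/(2.12×10.7) = 0.008596 K/W
R_cellular glass = L/(kA) = 0.13/(0.0536×10.7) = 0.2267 K/W
R_outer film = 1/(h_o·A) = 1/(26.9×10.7) = 0.003474 K/W
R_total = 0.2473 K/W;  Q = ΔT/R_total = 675/0.2473 = 2730 W
T_interface = T_inner − Q·ΣR(inner→interface) = 709 − 2730×0.01715

T ≈ 662 °C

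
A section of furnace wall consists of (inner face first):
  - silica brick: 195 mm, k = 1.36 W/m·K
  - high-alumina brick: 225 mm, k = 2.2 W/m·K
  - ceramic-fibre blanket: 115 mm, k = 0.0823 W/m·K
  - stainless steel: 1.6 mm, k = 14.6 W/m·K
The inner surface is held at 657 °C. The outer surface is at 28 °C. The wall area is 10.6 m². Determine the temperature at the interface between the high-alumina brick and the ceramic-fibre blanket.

T ≈ 563 °C

Treating each layer as a thermal resistance in series:
R_silica brick = L/(kA) = 0.195/(1.36×10.6) = 0.01353 K/W
R_high-alumina brick = L/(kA) = 0.225/(2.2×10.6) = 0.009648 K/W
R_ceramic-fibre blanket = L/(kA) = 0.115/(0.0823×10.6) = 0.1318 K/W
R_stainless steel = L/(kA) = 0.0016/(14.6×10.6) = 1.034×10^-5 K/W
R_total = 0.155 K/W;  Q = ΔT/R_total = 629/0.155 = 4058 W
T_interface = T_inner − Q·ΣR(inner→interface) = 657 − 4060×0.02318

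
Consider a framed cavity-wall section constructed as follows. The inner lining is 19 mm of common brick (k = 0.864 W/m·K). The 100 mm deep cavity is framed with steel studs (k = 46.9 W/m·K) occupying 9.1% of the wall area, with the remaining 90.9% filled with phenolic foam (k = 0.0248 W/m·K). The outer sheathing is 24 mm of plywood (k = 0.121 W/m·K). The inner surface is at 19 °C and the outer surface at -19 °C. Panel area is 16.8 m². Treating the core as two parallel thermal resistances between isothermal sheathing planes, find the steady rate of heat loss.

Q ≈ 2620 W

Sheathing layers in series; stud and cavity paths in parallel between them.
R_inner = 0.019/(0.864×16.8) = 0.001309 K/W
R_stud  = 0.1/(46.9×0.091×16.8) = 0.001395 K/W
R_cav   = 0.1/(0.0248×0.909×16.8) = 0.264 K/W
1/R_core = 1/R_stud + 1/R_cav → R_core = 0.001387 K/W
R_outer = 0.024/(0.121×16.8) = 0.01181 K/W
R_total = 0.0145 K/W
Q = ΔT/R_total = 38/0.0145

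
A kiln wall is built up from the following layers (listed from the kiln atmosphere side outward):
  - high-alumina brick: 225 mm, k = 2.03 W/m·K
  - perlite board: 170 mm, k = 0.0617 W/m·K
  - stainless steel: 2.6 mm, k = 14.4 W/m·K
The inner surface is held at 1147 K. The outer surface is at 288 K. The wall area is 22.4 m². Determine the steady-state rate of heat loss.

Model the wall as resistances in series:
R_high-alumina brick = L/(kA) = 0.225/(2.03×22.4) = 0.004948 K/W
R_perlite board = L/(kA) = 0.17/(0.0617×22.4) = 0.123 K/W
R_stainless steel = L/(kA) = 0.0026/(14.4×22.4) = 8.061×10^-6 K/W
R_total = 0.128 K/W
Q = ΔT / R_total = 859 / 0.128

Q ≈ 6710 W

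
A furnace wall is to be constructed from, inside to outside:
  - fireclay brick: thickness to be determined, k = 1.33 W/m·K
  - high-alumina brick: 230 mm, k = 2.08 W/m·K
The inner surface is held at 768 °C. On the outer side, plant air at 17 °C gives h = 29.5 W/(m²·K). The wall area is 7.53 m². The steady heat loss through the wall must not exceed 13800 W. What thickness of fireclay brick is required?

Using the resistance-network approach (series):
R_high-alumina brick = L/(kA) = 0.23/(2.08×7.53) = 0.01468 K/W
R_outer film = 1/(h_o·A) = 1/(29.5×7.53) = 0.004502 K/W
Sum of the known resistances R_other = 0.01919 K/W
Required total resistance R_tot = ΔT/Q_allow = 751/13800 = 0.05442 K/W
R_fireclay brick = R_tot − R_other = 0.03523 K/W
L = R·k·A = 0.03523×1.33×7.53

L ≈ 353 mm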